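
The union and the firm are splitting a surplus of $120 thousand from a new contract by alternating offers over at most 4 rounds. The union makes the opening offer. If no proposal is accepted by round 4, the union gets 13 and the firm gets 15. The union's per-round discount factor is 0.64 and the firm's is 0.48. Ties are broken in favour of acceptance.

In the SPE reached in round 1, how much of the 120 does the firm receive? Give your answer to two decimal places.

36.51

Round 4 (the firm proposes): the union gets 13 if talks fail, so the firm offers 13 and keeps 107.
Round 3 (the union proposes): the firm can get 107 next round, worth 0.48 × 107 = 51.36 now; the union offers that and keeps 68.64.
Round 2 (the firm proposes): the union can get 68.64 next round, worth 0.64 × 68.64 = 43.9296 now. The firm offers 43.9296 and keeps 120 − 43.9296 = 76.0704.
Round 1 (the union proposes): the firm can get 76.0704 next round, worth 0.48 × 76.0704 = 36.513792 now. The union offers 36.513792 and keeps 120 − 36.513792 = 83.486208.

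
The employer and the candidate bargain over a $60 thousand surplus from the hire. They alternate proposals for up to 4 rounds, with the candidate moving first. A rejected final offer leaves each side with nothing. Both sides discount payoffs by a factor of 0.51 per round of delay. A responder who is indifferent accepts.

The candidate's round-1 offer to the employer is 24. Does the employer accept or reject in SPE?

Accept

Round 4 (the employer proposes): the candidate will accept anything ≥ 0, so the employer offers 0 and keeps 60.
Round 3 (the candidate proposes): the employer can get 60 next round, worth 0.51 × 60 = 30.6 now; the candidate offers that and keeps 29.4.
Round 2 (the employer proposes): the candidate can get 29.4 next round, worth 0.51 × 29.4 = 14.994 now; the employer offers that and keeps 45.006.
So by rejecting in round 1, the employer gets 45.006 next round, worth 0.51 × 45.006 = 22.95306 now.
Offer 24 ≥ 22.95306, so the employer accepts.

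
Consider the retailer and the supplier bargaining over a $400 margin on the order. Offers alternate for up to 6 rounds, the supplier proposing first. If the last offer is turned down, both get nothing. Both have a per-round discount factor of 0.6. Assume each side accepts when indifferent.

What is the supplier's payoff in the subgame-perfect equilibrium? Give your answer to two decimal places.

Round 6 (the retailer proposes): the supplier will accept anything ≥ 0, so the retailer offers 0 and keeps 400.
Round 5 (the supplier proposes): the retailer can get 400 next round, worth 0.6 × 400 = 240 now. The supplier offers 240 and keeps 400 − 240 = 160.
Round 4 (the retailer proposes): the supplier can get 160 next round, worth 0.6 × 160 = 96 now. The retailer offers 96 and keeps 400 − 96 = 304.
Round 3 (the supplier proposes): the retailer can get 304 next round, worth 0.6 × 304 = 182.4 now, so the supplier offers 182.4, keeping 217.6.
Round 2 (the retailer proposes): the supplier can get 217.6 next round, worth 0.6 × 217.6 = 130.56 now. The retailer offers 130.56 and keeps 400 − 130.56 = 269.44.
Round 1 (the supplier proposes): the retailer can get 269.44 next round, worth 0.6 × 269.44 = 161.664 now. The supplier offers 161.664 and keeps 400 − 161.664 = 238.336.

238.34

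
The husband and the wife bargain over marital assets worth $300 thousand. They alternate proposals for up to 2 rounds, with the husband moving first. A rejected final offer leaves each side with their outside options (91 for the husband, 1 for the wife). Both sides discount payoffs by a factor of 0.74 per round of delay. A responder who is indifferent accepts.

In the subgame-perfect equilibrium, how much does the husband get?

By backward induction:
Round 2 (the wife proposes): the husband gets 91 if talks fail, so the wife offers 91 and keeps 209.
Round 1 (the husband proposes): the wife can get 209 next round, worth 0.74 × 209 = 154.66 now, so the husband offers 154.66, keeping 145.34.

145.34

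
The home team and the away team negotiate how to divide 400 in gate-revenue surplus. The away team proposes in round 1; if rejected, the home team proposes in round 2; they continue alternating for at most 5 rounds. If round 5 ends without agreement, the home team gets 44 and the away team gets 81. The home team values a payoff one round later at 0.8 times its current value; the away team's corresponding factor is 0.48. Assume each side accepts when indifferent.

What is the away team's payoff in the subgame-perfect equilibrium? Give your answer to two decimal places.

163.21

Round 5 (the away team proposes): the home team gets 44 if talks fail, so the away team offers 44 and keeps 356.
Round 4 (the home team proposes): the away team can get 356 next round, worth 0.48 × 356 = 170.88 now. The home team offers 170.88 and keeps 400 − 170.88 = 229.12.
Round 3 (the away team proposes): the home team can get 229.12 next round, worth 0.8 × 229.12 = 183.296 now; the away team offers that and keeps 216.704.
Round 2 (the home team proposes): the away team can get 216.704 next round, worth 0.48 × 216.704 = 104.01792 now, so the home team offers 104.01792, keeping 295.98208.
Round 1 (the away team proposes): the home team can get 295.98208 next round, worth 0.8 × 295.98208 = 236.785664 now; the away team offers that and keeps 163.214336.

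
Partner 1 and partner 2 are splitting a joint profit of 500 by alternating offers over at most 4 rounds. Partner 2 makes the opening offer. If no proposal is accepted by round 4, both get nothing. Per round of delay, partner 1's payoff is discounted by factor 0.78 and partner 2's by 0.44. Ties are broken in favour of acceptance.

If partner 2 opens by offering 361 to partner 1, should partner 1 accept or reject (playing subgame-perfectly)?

Accept

Round 4 (partner 1 proposes): partner 2 will accept anything ≥ 0, so partner 1 offers 0 and keeps 500.
Round 3 (partner 2 proposes): partner 1 can get 500 next round, worth 0.78 × 500 = 390 now. Partner 2 offers 390 and keeps 500 − 390 = 110.
Round 2 (partner 1 proposes): partner 2 can get 110 next round, worth 0.44 × 110 = 48.4 now, so partner 1 offers 48.4, keeping 451.6.
So by rejecting in round 1, partner 1 gets 451.6 next round, worth 0.78 × 451.6 = 352.248 now.
Offer 361 ≥ 352.248, so partner 1 accepts.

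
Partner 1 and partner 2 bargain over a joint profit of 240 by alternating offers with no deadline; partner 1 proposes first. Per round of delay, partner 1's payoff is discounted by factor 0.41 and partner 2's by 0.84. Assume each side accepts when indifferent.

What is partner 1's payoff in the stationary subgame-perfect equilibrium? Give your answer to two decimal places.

58.57

In a stationary SPE each proposer offers the other exactly their discounted continuation value.
If partner 1 keeps x when proposing and partner 2 keeps y when proposing, then x = 240 − 0.84y and y = 240 − 0.41x.
Solving: x = 240(1 − 0.84) / (1 − 0.41·0.84) = 38.4 / 0.6556 ≈ 58.5723.
Partner 2 gets 240 − 58.5723 ≈ 181.4277.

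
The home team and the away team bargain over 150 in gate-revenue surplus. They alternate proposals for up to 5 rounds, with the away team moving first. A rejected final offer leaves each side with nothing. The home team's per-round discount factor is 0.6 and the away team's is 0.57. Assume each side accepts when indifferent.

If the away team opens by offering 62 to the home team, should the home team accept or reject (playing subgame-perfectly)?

Work out the home team's continuation value if the offer is rejected.
Round 5 (the away team proposes): the home team will accept anything ≥ 0, so the away team offers 0 and keeps 150.
Round 4 (the home team proposes): the away team can get 150 next round, worth 0.57 × 150 = 85.5 now; the home team offers that and keeps 64.5.
Round 3 (the away team proposes): the home team can get 64.5 next round, worth 0.6 × 64.5 = 38.7 now; the away team offers that and keeps 111.3.
Round 2 (the home team proposes): the away team can get 111.3 next round, worth 0.57 × 111.3 = 63.441 now. The home team offers 63.441 and keeps 150 − 63.441 = 86.559.
So by rejecting in round 1, the home team gets 86.559 next round, worth 0.6 × 86.559 = 51.9354 now.
Offer 62 ≥ 51.9354, so the home team accepts.

Accept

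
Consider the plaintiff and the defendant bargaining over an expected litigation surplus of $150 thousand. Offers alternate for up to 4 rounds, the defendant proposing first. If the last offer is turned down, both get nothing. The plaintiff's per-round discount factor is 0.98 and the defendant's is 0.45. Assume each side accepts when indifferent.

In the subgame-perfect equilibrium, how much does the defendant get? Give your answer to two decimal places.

Round 4 (the plaintiff proposes): rejection yields 0 for the defendant; the plaintiff offers 0 and keeps 150.
Round 3 (the defendant proposes): the plaintiff can get 150 next round, worth 0.98 × 150 = 147 now. The defendant offers 147 and keeps 150 − 147 = 3.
Round 2 (the plaintiff proposes): the defendant can get 3 next round, worth 0.45 × 3 = 1.35 now; the plaintiff offers that and keeps 148.65.
Round 1 (the defendant proposes): the plaintiff can get 148.65 next round, worth 0.98 × 148.65 = 145.677 now; the defendant offers that and keeps 4.323.

4.32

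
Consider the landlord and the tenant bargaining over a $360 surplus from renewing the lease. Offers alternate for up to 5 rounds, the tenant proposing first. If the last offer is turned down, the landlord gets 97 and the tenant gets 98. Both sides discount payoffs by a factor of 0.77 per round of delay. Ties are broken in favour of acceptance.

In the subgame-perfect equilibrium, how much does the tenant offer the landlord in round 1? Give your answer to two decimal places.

135.66

Round 5 (the tenant proposes): the landlord gets 97 if talks fail, so the tenant offers 97 and keeps 263.
Round 4 (the landlord proposes): the tenant can get 263 next round, worth 0.77 × 263 = 202.51 now. The landlord offers 202.51 and keeps 360 − 202.51 = 157.49.
Round 3 (the tenant proposes): the landlord can get 157.49 next round, worth 0.77 × 157.49 = 121.2673 now. The tenant offers 121.2673 and keeps 360 − 121.2673 = 238.7327.
Round 2 (the landlord proposes): the tenant can get 238.7327 next round, worth 0.77 × 238.7327 = 183.824179 now; the landlord offers that and keeps 176.175821.
Round 1 (the tenant proposes): the landlord can get 176.175821 next round, worth 0.77 × 176.175821 = 135.65538217 now; the tenant offers that and keeps 224.34461783.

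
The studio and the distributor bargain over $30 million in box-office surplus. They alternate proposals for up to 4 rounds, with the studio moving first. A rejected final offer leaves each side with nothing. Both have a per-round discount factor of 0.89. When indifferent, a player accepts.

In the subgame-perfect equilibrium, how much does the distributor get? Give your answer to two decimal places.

Round 4 (the distributor proposes): rejection yields 0 for the studio; the distributor offers 0 and keeps 30.
Round 3 (the studio proposes): the distributor can get 30 next round, worth 0.89 × 30 = 26.7 now; the studio offers that and keeps 3.3.
Round 2 (the distributor proposes): the studio can get 3.3 next round, worth 0.89 × 3.3 = 2.937 now, so the distributor offers 2.937, keeping 27.063.
Round 1 (the studio proposes): the distributor can get 27.063 next round, worth 0.89 × 27.063 = 24.08607 now. The studio offers 24.08607 and keeps 30 − 24.08607 = 5.91393.

24.09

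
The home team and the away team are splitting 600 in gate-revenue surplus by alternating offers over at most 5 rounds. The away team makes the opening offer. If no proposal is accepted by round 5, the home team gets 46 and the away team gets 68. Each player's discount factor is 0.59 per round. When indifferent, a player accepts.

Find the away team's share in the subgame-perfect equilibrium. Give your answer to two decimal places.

By backward induction:
Round 5 (the away team proposes): the home team gets 46 if talks fail, so the away team offers 46 and keeps 554.
Round 4 (the home team proposes): the away team can get 554 next round, worth 0.59 × 554 = 326.86 now. The home team offers 326.86 and keeps 600 − 326.86 = 273.14.
Round 3 (the away team proposes): the home team can get 273.14 next round, worth 0.59 × 273.14 = 161.1526 now, so the away team offers 161.1526, keeping 438.8474.
Round 2 (the home team proposes): the away team can get 438.8474 next round, worth 0.59 × 438.8474 = 258.919966 now. The home team offers 258.919966 and keeps 600 − 258.919966 = 341.080034.
Round 1 (the away team proposes): the home team can get 341.080034 next round, worth 0.59 × 341.080034 = 201.23722006 now, so the away team offers 201.23722006, keeping 398.76277994.

398.76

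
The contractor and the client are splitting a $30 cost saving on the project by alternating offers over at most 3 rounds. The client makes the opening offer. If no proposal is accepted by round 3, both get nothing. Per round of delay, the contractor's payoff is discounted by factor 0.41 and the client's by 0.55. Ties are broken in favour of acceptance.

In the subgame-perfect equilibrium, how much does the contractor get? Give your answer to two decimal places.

Round 3 (the client proposes): rejection yields 0 for the contractor; the client offers 0 and keeps 30.
Round 2 (the contractor proposes): the client can get 30 next round, worth 0.55 × 30 = 16.5 now; the contractor offers that and keeps 13.5.
Round 1 (the client proposes): the contractor can get 13.5 next round, worth 0.41 × 13.5 = 5.535 now; the client offers that and keeps 24.465.

5.54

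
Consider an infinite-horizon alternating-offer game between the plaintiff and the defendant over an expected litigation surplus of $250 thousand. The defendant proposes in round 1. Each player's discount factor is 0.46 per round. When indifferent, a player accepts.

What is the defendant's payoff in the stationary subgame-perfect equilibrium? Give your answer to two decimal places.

171.23

In a stationary SPE each proposer offers the other exactly their discounted continuation value.
If the defendant keeps x when proposing and the plaintiff keeps y when proposing, then x = 250 − 0.46y and y = 250 − 0.46x.
Solving: x = 250(1 − 0.46) / (1 − 0.46·0.46) = 135 / 0.7884 ≈ 171.2329.
The plaintiff gets 250 − 171.2329 ≈ 78.7671.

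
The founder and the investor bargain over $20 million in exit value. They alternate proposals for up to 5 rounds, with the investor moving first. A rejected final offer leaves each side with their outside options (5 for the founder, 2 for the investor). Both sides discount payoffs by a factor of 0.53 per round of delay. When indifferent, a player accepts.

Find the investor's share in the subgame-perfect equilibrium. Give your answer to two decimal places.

Round 5 (the investor proposes): the founder gets 5 if talks fail, so the investor offers 5 and keeps 15.
Round 4 (the founder proposes): the investor can get 15 next round, worth 0.53 × 15 = 7.95 now; the founder offers that and keeps 12.05.
Round 3 (the investor proposes): the founder can get 12.05 next round, worth 0.53 × 12.05 = 6.3865 now. The investor offers 6.3865 and keeps 20 − 6.3865 = 13.6135.
Round 2 (the founder proposes): the investor can get 13.6135 next round, worth 0.53 × 13.6135 = 7.215155 now. The founder offers 7.215155 and keeps 20 − 7.215155 = 12.784845.
Round 1 (the investor proposes): the founder can get 12.784845 next round, worth 0.53 × 12.784845 = 6.77596785 now; the investor offers that and keeps 13.22403215.

13.22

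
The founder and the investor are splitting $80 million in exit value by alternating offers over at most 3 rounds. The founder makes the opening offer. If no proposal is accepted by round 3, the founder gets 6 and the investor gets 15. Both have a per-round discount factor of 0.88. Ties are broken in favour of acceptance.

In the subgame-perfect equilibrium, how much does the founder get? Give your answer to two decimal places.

59.94

Round 3 (the founder proposes): the investor gets 15 if talks fail, so the founder offers 15 and keeps 65.
Round 2 (the investor proposes): the founder can get 65 next round, worth 0.88 × 65 = 57.2 now. The investor offers 57.2 and keeps 80 − 57.2 = 22.8.
Round 1 (the founder proposes): the investor can get 22.8 next round, worth 0.88 × 22.8 = 20.064 now, so the founder offers 20.064, keeping 59.936.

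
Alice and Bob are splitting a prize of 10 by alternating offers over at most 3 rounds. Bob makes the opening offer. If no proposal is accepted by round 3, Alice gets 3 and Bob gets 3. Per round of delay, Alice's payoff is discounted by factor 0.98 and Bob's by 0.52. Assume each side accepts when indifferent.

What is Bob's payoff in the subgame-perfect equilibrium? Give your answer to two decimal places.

Work backward from the last round.
Round 3 (Bob proposes): Alice gets 3 if talks fail, so Bob offers 3 and keeps 7.
Round 2 (Alice proposes): Bob can get 7 next round, worth 0.52 × 7 = 3.64 now; Alice offers that and keeps 6.36.
Round 1 (Bob proposes): Alice can get 6.36 next round, worth 0.98 × 6.36 = 6.2328 now, so Bob offers 6.2328, keeping 3.7672.

3.77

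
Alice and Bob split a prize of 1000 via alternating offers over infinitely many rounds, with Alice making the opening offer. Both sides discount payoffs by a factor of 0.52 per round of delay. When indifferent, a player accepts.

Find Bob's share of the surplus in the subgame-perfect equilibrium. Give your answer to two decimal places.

342.11

Let x be Alice's share when Alice proposes and y be Bob's share when Bob proposes.
Bob accepts iff offered ≥ 0.52·y, so x = 1000 − 0.52y. Symmetrically y = 1000 − 0.52x.
Substituting: x = 1000 − 0.52(1000 − 0.52x), giving x(1 − 0.52·0.52) = 1000(1 − 0.52).
So x = 1000 × 0.48 / 0.7296 ≈ 657.8947, and Bob receives 1000 − x ≈ 342.1053.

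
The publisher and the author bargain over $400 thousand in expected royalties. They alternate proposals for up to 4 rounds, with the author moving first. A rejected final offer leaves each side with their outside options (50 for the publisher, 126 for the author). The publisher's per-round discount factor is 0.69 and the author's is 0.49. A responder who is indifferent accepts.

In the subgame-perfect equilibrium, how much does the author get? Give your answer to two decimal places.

Round 4 (the publisher proposes): the author gets 126 if talks fail, so the publisher offers 126 and keeps 274.
Round 3 (the author proposes): the publisher can get 274 next round, worth 0.69 × 274 = 189.06 now; the author offers that and keeps 210.94.
Round 2 (the publisher proposes): the author can get 210.94 next round, worth 0.49 × 210.94 = 103.3606 now, so the publisher offers 103.3606, keeping 296.6394.
Round 1 (the author proposes): the publisher can get 296.6394 next round, worth 0.69 × 296.6394 = 204.681186 now, so the author offers 204.681186, keeping 195.318814.

195.32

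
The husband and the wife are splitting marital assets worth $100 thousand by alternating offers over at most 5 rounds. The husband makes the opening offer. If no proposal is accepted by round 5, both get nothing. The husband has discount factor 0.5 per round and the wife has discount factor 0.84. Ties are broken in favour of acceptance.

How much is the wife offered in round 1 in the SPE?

59.64

By backward induction:
Round 5 (the husband proposes): rejection yields 0 for the wife; the husband offers 0 and keeps 100.
Round 4 (the wife proposes): the husband can get 100 next round, worth 0.5 × 100 = 50 now, so the wife offers 50, keeping 50.
Round 3 (the husband proposes): the wife can get 50 next round, worth 0.84 × 50 = 42 now. The husband offers 42 and keeps 100 − 42 = 58.
Round 2 (the wife proposes): the husband can get 58 next round, worth 0.5 × 58 = 29 now. The wife offers 29 and keeps 100 − 29 = 71.
Round 1 (the husband proposes): the wife can get 71 next round, worth 0.84 × 71 = 59.64 now. The husband offers 59.64 and keeps 100 − 59.64 = 40.36.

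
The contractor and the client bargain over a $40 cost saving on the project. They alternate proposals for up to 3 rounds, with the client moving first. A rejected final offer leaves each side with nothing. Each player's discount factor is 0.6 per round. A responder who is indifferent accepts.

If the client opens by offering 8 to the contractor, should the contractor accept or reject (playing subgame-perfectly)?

Reject

Round 3 (the client proposes): rejection yields 0 for the contractor; the client offers 0 and keeps 40.
Round 2 (the contractor proposes): the client can get 40 next round, worth 0.6 × 40 = 24 now, so the contractor offers 24, keeping 16.
So by rejecting in round 1, the contractor gets 16 next round, worth 0.6 × 16 = 9.6 now.
Offer 8 < 9.6, so the contractor rejects.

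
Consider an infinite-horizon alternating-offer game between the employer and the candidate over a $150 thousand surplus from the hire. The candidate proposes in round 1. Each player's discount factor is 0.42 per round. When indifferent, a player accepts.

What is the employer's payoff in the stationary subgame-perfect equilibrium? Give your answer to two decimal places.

44.37

Let x be the candidate's share when the candidate proposes and y be the employer's share when the employer proposes.
The employer accepts iff offered ≥ 0.42·y, so x = 150 − 0.42y. Symmetrically y = 150 − 0.42x.
Substituting: x = 150 − 0.42(150 − 0.42x), giving x(1 − 0.42·0.42) = 150(1 − 0.42).
So x = 150 × 0.58 / 0.8236 ≈ 105.6338, and the employer receives 150 − x ≈ 44.3662.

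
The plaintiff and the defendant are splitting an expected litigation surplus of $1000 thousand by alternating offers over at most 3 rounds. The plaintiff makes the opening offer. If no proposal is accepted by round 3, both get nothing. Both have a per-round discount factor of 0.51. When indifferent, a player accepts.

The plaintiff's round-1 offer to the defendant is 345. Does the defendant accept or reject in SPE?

Accept

Round 3 (the plaintiff proposes): the defendant will accept anything ≥ 0, so the plaintiff offers 0 and keeps 1000.
Round 2 (the defendant proposes): the plaintiff can get 1000 next round, worth 0.51 × 1000 = 510 now, so the defendant offers 510, keeping 490.
So by rejecting in round 1, the defendant gets 490 next round, worth 0.51 × 490 = 249.9 now.
Offer 345 ≥ 249.9, so the defendant accepts.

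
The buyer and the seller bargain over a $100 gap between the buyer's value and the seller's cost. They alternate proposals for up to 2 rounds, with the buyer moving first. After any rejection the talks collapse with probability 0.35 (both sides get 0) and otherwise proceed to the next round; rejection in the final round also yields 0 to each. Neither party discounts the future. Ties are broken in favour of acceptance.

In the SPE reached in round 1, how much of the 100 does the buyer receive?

Round 2 (the seller proposes): rejection yields 0 for the buyer; the seller offers 0 and keeps 100.
Round 1 (the buyer proposes): rejecting gives the seller an expected 0.65 × 100 = 65; the buyer offers that and keeps 35.

35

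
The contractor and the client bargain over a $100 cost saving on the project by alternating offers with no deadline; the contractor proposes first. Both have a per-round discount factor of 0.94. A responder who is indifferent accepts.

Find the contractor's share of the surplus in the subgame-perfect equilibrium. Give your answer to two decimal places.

51.55

When the contractor proposes, the client accepts any offer worth at least 0.94 times what the client would get by proposing next round; and vice versa.
This gives x = 100 − 0.94y and y = 100 − 0.94x, where x and y are each side's share when it proposes.
Hence (1 − 0.94·0.94)x = 100(1 − 0.94), i.e. 0.1164·x = 6.
x ≈ 51.5464; the client's share is 100 − x ≈ 48.4536.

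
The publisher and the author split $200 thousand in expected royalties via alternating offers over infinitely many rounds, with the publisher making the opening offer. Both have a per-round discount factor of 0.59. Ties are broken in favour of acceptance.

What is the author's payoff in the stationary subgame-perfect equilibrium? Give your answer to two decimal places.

74.21

When the publisher proposes, the author accepts any offer worth at least 0.59 times what the author would get by proposing next round; and vice versa.
This gives x = 200 − 0.59y and y = 200 − 0.59x, where x and y are each side's share when it proposes.
Hence (1 − 0.59·0.59)x = 200(1 − 0.59), i.e. 0.6519·x = 82.
x ≈ 125.7862; the author's share is 200 − x ≈ 74.2138.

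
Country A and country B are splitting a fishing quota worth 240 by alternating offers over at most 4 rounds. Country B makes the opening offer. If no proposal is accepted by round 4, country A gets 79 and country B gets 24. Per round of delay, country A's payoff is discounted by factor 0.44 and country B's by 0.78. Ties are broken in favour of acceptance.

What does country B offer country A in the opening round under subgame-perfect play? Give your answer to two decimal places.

Round 4 (country A proposes): country B gets 24 if talks fail, so country A offers 24 and keeps 216.
Round 3 (country B proposes): country A can get 216 next round, worth 0.44 × 216 = 95.04 now, so country B offers 95.04, keeping 144.96.
Round 2 (country A proposes): country B can get 144.96 next round, worth 0.78 × 144.96 = 113.0688 now, so country A offers 113.0688, keeping 126.9312.
Round 1 (country B proposes): country A can get 126.9312 next round, worth 0.44 × 126.9312 = 55.849728 now. Country B offers 55.849728 and keeps 240 − 55.849728 = 184.150272.

55.85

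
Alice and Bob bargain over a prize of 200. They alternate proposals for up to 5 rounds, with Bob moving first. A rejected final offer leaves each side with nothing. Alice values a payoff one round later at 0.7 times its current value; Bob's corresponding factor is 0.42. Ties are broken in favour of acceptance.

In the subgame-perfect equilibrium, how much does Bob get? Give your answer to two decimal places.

94.93

Round 5 (Bob proposes): rejection yields 0 for Alice; Bob offers 0 and keeps 200.
Round 4 (Alice proposes): Bob can get 200 next round, worth 0.42 × 200 = 84 now, so Alice offers 84, keeping 116.
Round 3 (Bob proposes): Alice can get 116 next round, worth 0.7 × 116 = 81.2 now; Bob offers that and keeps 118.8.
Round 2 (Alice proposes): Bob can get 118.8 next round, worth 0.42 × 118.8 = 49.896 now. Alice offers 49.896 and keeps 200 − 49.896 = 150.104.
Round 1 (Bob proposes): Alice can get 150.104 next round, worth 0.7 × 150.104 = 105.0728 now. Bob offers 105.0728 and keeps 200 − 105.0728 = 94.9272.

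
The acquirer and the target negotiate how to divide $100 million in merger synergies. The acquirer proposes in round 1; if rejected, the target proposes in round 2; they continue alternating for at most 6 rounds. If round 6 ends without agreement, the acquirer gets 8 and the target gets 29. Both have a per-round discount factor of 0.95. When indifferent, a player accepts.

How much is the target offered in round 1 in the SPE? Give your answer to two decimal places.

80.22

Round 6 (the target proposes): the acquirer gets 8 if talks fail, so the target offers 8 and keeps 92.
Round 5 (the acquirer proposes): the target can get 92 next round, worth 0.95 × 92 = 87.4 now; the acquirer offers that and keeps 12.6.
Round 4 (the target proposes): the acquirer can get 12.6 next round, worth 0.95 × 12.6 = 11.97 now, so the target offers 11.97, keeping 88.03.
Round 3 (the acquirer proposes): the target can get 88.03 next round, worth 0.95 × 88.03 = 83.6285 now. The acquirer offers 83.6285 and keeps 100 − 83.6285 = 16.3715.
Round 2 (the target proposes): the acquirer can get 16.3715 next round, worth 0.95 × 16.3715 = 15.552925 now, so the target offers 15.552925, keeping 84.447075.
Round 1 (the acquirer proposes): the target can get 84.447075 next round, worth 0.95 × 84.447075 = 80.22472125 now; the acquirer offers that and keeps 19.77527875.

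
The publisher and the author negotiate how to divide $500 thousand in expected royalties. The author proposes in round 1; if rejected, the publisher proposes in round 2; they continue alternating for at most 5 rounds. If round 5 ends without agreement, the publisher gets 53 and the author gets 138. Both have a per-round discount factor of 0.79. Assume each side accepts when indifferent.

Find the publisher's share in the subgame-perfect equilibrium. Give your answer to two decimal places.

Solve by backward induction from round 5.
Round 5 (the author proposes): the publisher gets 53 if talks fail, so the author offers 53 and keeps 447.
Round 4 (the publisher proposes): the author can get 447 next round, worth 0.79 × 447 = 353.13 now; the publisher offers that and keeps 146.87.
Round 3 (the author proposes): the publisher can get 146.87 next round, worth 0.79 × 146.87 = 116.0273 now; the author offers that and keeps 383.9727.
Round 2 (the publisher proposes): the author can get 383.9727 next round, worth 0.79 × 383.9727 = 303.338433 now. The publisher offers 303.338433 and keeps 500 − 303.338433 = 196.661567.
Round 1 (the author proposes): the publisher can get 196.661567 next round, worth 0.79 × 196.661567 = 155.36263793 now, so the author offers 155.36263793, keeping 344.63736207.

155.36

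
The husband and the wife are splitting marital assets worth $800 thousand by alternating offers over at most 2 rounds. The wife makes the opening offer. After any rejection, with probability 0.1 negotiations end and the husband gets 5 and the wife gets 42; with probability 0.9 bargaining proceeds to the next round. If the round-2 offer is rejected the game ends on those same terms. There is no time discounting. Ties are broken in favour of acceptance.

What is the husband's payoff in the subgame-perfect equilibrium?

Round 2 (the husband proposes): the wife gets 42 if talks fail, so the husband offers 42 and keeps 758.
Round 1 (the wife proposes): rejecting gives the husband an expected 0.9 × 758 + 0.1 × 5 = 682.7, so the wife offers 682.7, keeping 117.3.

682.7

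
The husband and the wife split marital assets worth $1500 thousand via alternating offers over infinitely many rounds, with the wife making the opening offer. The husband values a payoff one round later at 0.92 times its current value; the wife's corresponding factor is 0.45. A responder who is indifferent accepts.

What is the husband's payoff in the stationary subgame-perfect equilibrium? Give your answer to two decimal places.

In a stationary SPE each proposer offers the other exactly their discounted continuation value.
If the wife keeps x when proposing and the husband keeps y when proposing, then x = 1500 − 0.92y and y = 1500 − 0.45x.
Solving: x = 1500(1 − 0.92) / (1 − 0.45·0.92) = 120 / 0.586 ≈ 204.7782.
The husband gets 1500 − 204.7782 ≈ 1295.2218.

1295.22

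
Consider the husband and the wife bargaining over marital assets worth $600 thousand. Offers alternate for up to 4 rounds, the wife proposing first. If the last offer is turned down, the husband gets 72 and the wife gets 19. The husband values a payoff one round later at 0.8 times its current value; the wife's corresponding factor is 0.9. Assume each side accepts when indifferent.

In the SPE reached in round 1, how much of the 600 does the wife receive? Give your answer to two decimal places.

Round 4 (the husband proposes): the wife gets 19 if talks fail, so the husband offers 19 and keeps 581.
Round 3 (the wife proposes): the husband can get 581 next round, worth 0.8 × 581 = 464.8 now; the wife offers that and keeps 135.2.
Round 2 (the husband proposes): the wife can get 135.2 next round, worth 0.9 × 135.2 = 121.68 now. The husband offers 121.68 and keeps 600 − 121.68 = 478.32.
Round 1 (the wife proposes): the husband can get 478.32 next round, worth 0.8 × 478.32 = 382.656 now, so the wife offers 382.656, keeping 217.344.

217.34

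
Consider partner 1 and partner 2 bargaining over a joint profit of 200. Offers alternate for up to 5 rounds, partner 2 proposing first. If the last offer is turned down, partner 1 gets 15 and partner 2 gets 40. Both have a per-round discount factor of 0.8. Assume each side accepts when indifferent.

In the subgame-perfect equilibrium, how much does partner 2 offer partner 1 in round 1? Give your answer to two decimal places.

58.62

Work backward from the last round.
Round 5 (partner 2 proposes): partner 1 gets 15 if talks fail, so partner 2 offers 15 and keeps 185.
Round 4 (partner 1 proposes): partner 2 can get 185 next round, worth 0.8 × 185 = 148 now; partner 1 offers that and keeps 52.
Round 3 (partner 2 proposes): partner 1 can get 52 next round, worth 0.8 × 52 = 41.6 now, so partner 2 offers 41.6, keeping 158.4.
Round 2 (partner 1 proposes): partner 2 can get 158.4 next round, worth 0.8 × 158.4 = 126.72 now, so partner 1 offers 126.72, keeping 73.28.
Round 1 (partner 2 proposes): partner 1 can get 73.28 next round, worth 0.8 × 73.28 = 58.624 now. Partner 2 offers 58.624 and keeps 200 − 58.624 = 141.376.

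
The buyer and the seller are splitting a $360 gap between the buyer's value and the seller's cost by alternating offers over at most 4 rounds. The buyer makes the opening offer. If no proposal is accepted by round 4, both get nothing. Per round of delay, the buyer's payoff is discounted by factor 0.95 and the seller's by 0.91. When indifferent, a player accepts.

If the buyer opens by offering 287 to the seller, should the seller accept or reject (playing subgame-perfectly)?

Round 4 (the seller proposes): the buyer will accept anything ≥ 0, so the seller offers 0 and keeps 360.
Round 3 (the buyer proposes): the seller can get 360 next round, worth 0.91 × 360 = 327.6 now, so the buyer offers 327.6, keeping 32.4.
Round 2 (the seller proposes): the buyer can get 32.4 next round, worth 0.95 × 32.4 = 30.78 now. The seller offers 30.78 and keeps 360 − 30.78 = 329.22.
So by rejecting in round 1, the seller gets 329.22 next round, worth 0.91 × 329.22 = 299.5902 now.
Offer 287 < 299.5902, so the seller rejects.

Reject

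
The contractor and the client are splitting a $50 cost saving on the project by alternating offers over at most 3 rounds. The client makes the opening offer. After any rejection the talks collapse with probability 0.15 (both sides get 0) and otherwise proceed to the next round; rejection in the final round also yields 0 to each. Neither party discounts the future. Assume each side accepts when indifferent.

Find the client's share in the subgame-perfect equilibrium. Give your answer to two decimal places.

By backward induction:
Round 3 (the client proposes): rejection yields 0 for the contractor; the client offers 0 and keeps 50.
Round 2 (the contractor proposes): rejecting gives the client an expected 0.85 × 50 = 42.5; the contractor offers that and keeps 7.5.
Round 1 (the client proposes): rejecting gives the contractor an expected 0.85 × 7.5 = 6.375, so the client offers 6.375, keeping 43.625.

43.63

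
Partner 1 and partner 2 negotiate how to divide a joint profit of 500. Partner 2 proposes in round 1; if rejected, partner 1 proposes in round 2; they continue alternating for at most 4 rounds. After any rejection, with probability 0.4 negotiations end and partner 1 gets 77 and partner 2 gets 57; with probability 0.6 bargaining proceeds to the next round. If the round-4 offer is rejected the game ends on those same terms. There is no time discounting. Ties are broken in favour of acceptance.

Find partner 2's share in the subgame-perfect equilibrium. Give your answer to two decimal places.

256.10

By backward induction:
Round 4 (partner 1 proposes): partner 2 gets 57 if talks fail, so partner 1 offers 57 and keeps 443.
Round 3 (partner 2 proposes): rejecting gives partner 1 an expected 0.6 × 443 + 0.4 × 77 = 296.6, so partner 2 offers 296.6, keeping 203.4.
Round 2 (partner 1 proposes): rejecting gives partner 2 an expected 0.6 × 203.4 + 0.4 × 57 = 144.84; partner 1 offers that and keeps 355.16.
Round 1 (partner 2 proposes): rejecting gives partner 1 an expected 0.6 × 355.16 + 0.4 × 77 = 243.896; partner 2 offers that and keeps 256.104.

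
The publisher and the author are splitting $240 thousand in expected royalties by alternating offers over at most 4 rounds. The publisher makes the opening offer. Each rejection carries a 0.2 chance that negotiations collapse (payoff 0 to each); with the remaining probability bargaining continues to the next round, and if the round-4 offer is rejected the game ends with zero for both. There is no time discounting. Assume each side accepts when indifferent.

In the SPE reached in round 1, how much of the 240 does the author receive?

By backward induction:
Round 4 (the author proposes): rejection yields 0 for the publisher; the author offers 0 and keeps 240.
Round 3 (the publisher proposes): rejecting gives the author an expected 0.8 × 240 = 192; the publisher offers that and keeps 48.
Round 2 (the author proposes): rejecting gives the publisher an expected 0.8 × 48 = 38.4; the author offers that and keeps 201.6.
Round 1 (the publisher proposes): rejecting gives the author an expected 0.8 × 201.6 = 161.28, so the publisher offers 161.28, keeping 78.72.

161.28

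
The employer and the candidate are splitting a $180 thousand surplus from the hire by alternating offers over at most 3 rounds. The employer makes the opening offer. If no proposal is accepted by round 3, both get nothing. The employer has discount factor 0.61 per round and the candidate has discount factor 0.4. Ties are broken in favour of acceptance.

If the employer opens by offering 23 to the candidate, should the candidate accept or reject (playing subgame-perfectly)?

Reject

Round 3 (the employer proposes): the candidate will accept anything ≥ 0, so the employer offers 0 and keeps 180.
Round 2 (the candidate proposes): the employer can get 180 next round, worth 0.61 × 180 = 109.8 now. The candidate offers 109.8 and keeps 180 − 109.8 = 70.2.
So by rejecting in round 1, the candidate gets 70.2 next round, worth 0.4 × 70.2 = 28.08 now.
Offer 23 < 28.08, so the candidate rejects.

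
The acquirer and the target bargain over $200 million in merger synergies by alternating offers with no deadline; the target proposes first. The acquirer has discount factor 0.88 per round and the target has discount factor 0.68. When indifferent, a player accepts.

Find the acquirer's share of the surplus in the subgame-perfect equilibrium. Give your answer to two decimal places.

140.24

Let x be the target's share when the target proposes and y be the acquirer's share when the acquirer proposes.
The acquirer accepts iff offered ≥ 0.88·y, so x = 200 − 0.88y. Symmetrically y = 200 − 0.68x.
Substituting: x = 200 − 0.88(200 − 0.68x), giving x(1 − 0.68·0.88) = 200(1 − 0.88).
So x = 200 × 0.12 / 0.4016 ≈ 59.7610, and the acquirer receives 200 − x ≈ 140.2390.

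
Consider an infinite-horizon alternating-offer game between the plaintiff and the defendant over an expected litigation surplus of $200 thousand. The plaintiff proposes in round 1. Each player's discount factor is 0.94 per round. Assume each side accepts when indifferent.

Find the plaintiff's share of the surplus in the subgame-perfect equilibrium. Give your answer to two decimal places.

Let x be the plaintiff's share when the plaintiff proposes and y be the defendant's share when the defendant proposes.
The defendant accepts iff offered ≥ 0.94·y, so x = 200 − 0.94y. Symmetrically y = 200 − 0.94x.
Substituting: x = 200 − 0.94(200 − 0.94x), giving x(1 − 0.94·0.94) = 200(1 − 0.94).
So x = 200 × 0.06 / 0.1164 ≈ 103.0928, and the defendant receives 200 − x ≈ 96.9072.

103.09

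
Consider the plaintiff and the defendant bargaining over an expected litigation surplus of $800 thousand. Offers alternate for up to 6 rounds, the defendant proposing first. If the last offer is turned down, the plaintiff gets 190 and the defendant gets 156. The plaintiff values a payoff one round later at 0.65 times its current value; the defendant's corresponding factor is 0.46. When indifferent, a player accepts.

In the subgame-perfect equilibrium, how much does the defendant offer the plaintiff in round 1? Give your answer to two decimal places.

By backward induction:
Round 6 (the plaintiff proposes): the defendant gets 156 if talks fail, so the plaintiff offers 156 and keeps 644.
Round 5 (the defendant proposes): the plaintiff can get 644 next round, worth 0.65 × 644 = 418.6 now, so the defendant offers 418.6, keeping 381.4.
Round 4 (the plaintiff proposes): the defendant can get 381.4 next round, worth 0.46 × 381.4 = 175.444 now; the plaintiff offers that and keeps 624.556.
Round 3 (the defendant proposes): the plaintiff can get 624.556 next round, worth 0.65 × 624.556 = 405.9614 now, so the defendant offers 405.9614, keeping 394.0386.
Round 2 (the plaintiff proposes): the defendant can get 394.0386 next round, worth 0.46 × 394.0386 = 181.257756 now. The plaintiff offers 181.257756 and keeps 800 − 181.257756 = 618.742244.
Round 1 (the defendant proposes): the plaintiff can get 618.742244 next round, worth 0.65 × 618.742244 = 402.1824586 now, so the defendant offers 402.1824586, keeping 397.8175414.

402.18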